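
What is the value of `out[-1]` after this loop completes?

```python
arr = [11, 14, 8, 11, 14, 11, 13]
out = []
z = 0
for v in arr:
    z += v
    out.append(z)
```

Cumulative sum ends at 82
`out` takes the values: [] → [11] → [11, 25] → [11, 25, 33] → [11, 25, 33, 44] → [11, 25, 33, 44, 58] → [11, 25, 33, 44, 58, 69] → [11, 25, 33, 44, 58, 69, 82]
So `out[-1]` = 82

Answer: 82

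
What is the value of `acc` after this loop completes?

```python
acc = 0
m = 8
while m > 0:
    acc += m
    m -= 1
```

Sum 8 down to 1
`acc` takes the values: 0 → 8 → 15 → 21 → 26 → 30 → 33 → 35 → 36

Answer: 36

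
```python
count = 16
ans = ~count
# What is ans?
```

Trace:
`count = 16` → count = 16
`ans = ~count` → ans = -17
So ans = -17

Answer: -17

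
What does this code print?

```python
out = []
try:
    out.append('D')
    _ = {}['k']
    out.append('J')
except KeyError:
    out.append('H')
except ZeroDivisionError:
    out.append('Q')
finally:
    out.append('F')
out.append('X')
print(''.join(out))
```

Execution trace: 'D' (try body) → 'H' (except KeyError) → 'F' (finally) → 'X' (after the try/except). Output: DHFX

Answer: DHFX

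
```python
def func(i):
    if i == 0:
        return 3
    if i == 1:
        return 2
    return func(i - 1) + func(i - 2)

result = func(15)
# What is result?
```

Build up from base cases: func(0)=3, func(1)=2, func(2)=5, func(3)=7, func(4)=12, func(5)=19, func(6)=31, ..., func(15)=2351

Answer: 2351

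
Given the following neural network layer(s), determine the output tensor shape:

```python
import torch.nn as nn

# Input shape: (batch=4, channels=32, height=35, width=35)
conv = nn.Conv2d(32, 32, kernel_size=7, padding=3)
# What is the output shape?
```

Input: (4, 32, 35, 35) -> Output: (4, 32, 35, 35)

Answer: (4, 32, 35, 35)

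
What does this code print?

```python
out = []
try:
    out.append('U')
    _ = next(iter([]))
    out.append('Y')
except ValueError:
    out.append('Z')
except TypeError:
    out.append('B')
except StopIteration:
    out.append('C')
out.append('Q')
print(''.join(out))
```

Execution trace: 'U' (try body) → 'C' (except StopIteration) → 'Q' (after the try/except). Output: UCQ

Answer: UCQ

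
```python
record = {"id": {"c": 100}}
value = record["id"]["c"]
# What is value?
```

Trace:
`record = {"id": {"c": 100}}` → record = {'id': {'c': 100}}
`value = record["id"]["c"]` → value = 100
So value = 100

Answer: 100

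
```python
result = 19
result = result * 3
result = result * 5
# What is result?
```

Trace:
`result = 19` → result = 19
`result = result * 3` → result = 57
`result = result * 5` → result = 285
So result = 285

Answer: 285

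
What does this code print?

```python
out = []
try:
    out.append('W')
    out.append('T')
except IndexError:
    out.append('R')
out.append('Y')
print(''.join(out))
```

Execution trace: 'W' (try body) → 'T' (try body, no exception) → 'Y' (after the try/except). Output: WTY

Answer: WTY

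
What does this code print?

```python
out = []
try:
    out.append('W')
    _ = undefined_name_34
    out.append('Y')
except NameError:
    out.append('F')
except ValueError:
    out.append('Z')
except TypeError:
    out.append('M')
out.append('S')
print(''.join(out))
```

Execution trace: 'W' (try body) → 'F' (except NameError) → 'S' (after the try/except). Output: WFS

Answer: WFS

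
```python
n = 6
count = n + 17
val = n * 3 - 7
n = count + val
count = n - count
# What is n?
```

Trace:
`n = 6` → n = 6
`count = n + 17` → count = 23
`val = n * 3 - 7` → val = 11
`n = count + val` → n = 34
`count = n - count` → count = 11
So n = 34

Answer: 34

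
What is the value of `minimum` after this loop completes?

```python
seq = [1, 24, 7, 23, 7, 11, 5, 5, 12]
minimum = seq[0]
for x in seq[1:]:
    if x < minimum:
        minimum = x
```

Minimum of [1, 24, 7, 23, 7, 11, 5, 5, 12]
`minimum` takes the values: 1

Answer: 1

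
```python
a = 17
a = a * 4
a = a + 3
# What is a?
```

Trace:
`a = 17` → a = 17
`a = a * 4` → a = 68
`a = a + 3` → a = 71
So a = 71

Answer: 71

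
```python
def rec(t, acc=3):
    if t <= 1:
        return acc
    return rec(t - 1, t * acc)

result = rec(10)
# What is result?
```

Accumulator trace (n, acc): (10, 3) -> (9, 30) -> (8, 270) -> (7, 2160) -> (6, 15120) -> (5, 90720) -> (4, 453600) -> (3, 1814400) -> (2, 5443200) -> (1, 10886400) -> return 10886400

Answer: 10886400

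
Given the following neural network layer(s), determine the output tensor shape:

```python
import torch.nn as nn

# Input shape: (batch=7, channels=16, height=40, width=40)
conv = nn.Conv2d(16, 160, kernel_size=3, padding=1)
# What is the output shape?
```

Input: (7, 16, 40, 40) -> Output: (7, 160, 40, 40)

Answer: (7, 160, 40, 40)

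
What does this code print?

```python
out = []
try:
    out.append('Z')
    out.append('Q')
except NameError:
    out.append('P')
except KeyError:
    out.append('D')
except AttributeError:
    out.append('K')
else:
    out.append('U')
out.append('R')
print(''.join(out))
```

Execution trace: 'Z' (try body) → 'Q' (try body, no exception) → 'U' (else) → 'R' (after the try/except). Output: ZQUR

Answer: ZQUR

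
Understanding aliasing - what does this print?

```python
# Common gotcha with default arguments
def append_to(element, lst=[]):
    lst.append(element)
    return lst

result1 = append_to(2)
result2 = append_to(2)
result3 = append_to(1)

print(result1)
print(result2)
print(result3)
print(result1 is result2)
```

Key concept: mutable default argument gotcha.
Step by step:
`result1 = append_to(2)` → result1 = [2]
`result2 = append_to(2)` → result1 = [2, 2] (same object as result2); result2 = [2, 2] (same object as result1)
`result3 = append_to(1)` → result1 = [2, 2, 1] (same object as result2, result3); result2 = [2, 2, 1] (same object as result1, result3); result3 = [2, 2, 1] (same object as result1, result2)
`print(result1)` → prints [2, 2, 1]
`print(result2)` → prints [2, 2, 1]
`print(result3)` → prints [2, 2, 1]
`print(result1 is result2)` → prints True

Answer:
[2, 2, 1]
[2, 2, 1]
[2, 2, 1]
True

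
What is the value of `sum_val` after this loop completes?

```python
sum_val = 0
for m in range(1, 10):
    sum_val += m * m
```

Sum of squares 1² to 9² = 285
`sum_val` takes the values: 0 → 1 → 5 → 14 → 30 → 55 → 91 → 140 → 204 → 285

Answer: 285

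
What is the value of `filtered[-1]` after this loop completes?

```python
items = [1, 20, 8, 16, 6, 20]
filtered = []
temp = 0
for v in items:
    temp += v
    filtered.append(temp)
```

Cumulative sum ends at 71
`filtered` takes the values: [] → [1] → [1, 21] → [1, 21, 29] → [1, 21, 29, 45] → [1, 21, 29, 45, 51] → [1, 21, 29, 45, 51, 71]
So `filtered[-1]` = 71

Answer: 71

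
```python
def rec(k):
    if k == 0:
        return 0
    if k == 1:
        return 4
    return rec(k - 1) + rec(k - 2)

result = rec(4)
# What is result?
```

Build up from base cases: rec(0)=0, rec(1)=4, rec(2)=4, rec(3)=8, rec(4)=12

Answer: 12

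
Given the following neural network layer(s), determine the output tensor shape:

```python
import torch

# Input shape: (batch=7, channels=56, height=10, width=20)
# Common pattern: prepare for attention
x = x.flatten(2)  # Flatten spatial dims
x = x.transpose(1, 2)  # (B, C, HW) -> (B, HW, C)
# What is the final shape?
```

Input: (7, 56, 10, 20) -> after flatten(2): (7, 56, 200) -> Output: (7, 200, 56)

Answer: (7, 200, 56)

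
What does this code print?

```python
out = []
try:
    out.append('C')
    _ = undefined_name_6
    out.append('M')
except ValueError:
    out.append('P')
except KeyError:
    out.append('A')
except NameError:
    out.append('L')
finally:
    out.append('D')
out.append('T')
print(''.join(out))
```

Execution trace: 'C' (try body) → 'L' (except NameError) → 'D' (finally) → 'T' (after the try/except). Output: CLDT

Answer: CLDT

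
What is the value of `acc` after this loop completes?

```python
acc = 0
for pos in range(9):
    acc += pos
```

Sum of 0 to 8 = 36
`acc` takes the values: 0 → 1 → 3 → 6 → 10 → 15 → 21 → 28 → 36

Answer: 36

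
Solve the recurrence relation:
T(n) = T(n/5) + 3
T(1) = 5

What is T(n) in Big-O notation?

Each step divides n by 5 and adds 3. After log_5(n) steps we reach T(1)=5. So T(n) = 3·log_5(n) + 5 = O(log n).

Answer: O(log n)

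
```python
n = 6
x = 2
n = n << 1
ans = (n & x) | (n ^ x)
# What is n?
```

Trace:
`n = 6` → n = 6
`x = 2` → x = 2
`n = n << 1` → n = 12
`ans = (n & x) | (n ^ x)` → ans = 14
So n = 12

Answer: 12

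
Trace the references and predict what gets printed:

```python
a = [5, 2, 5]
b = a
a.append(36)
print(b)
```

Key concept: basic list aliasing.
Step by step:
`a = [5, 2, 5]` → a = [5, 2, 5]
`b = a` → b = [5, 2, 5] (same object as a)
`a.append(36)` → a = [5, 2, 5, 36] (same object as b); b = [5, 2, 5, 36] (same object as a)
`print(b)` → prints [5, 2, 5, 36]

Answer: [5, 2, 5, 36]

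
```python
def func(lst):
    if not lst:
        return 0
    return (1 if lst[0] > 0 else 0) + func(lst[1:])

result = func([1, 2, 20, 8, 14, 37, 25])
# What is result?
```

Count of positive elements in [1, 2, 20, 8, 14, 37, 25] = 7

Answer: 7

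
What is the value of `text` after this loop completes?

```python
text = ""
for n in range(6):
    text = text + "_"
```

Repeat '_' 6 times
`text` takes the values: "" → "_" → "__" → "___" → "____" → "_____" → "______"

Answer: "______"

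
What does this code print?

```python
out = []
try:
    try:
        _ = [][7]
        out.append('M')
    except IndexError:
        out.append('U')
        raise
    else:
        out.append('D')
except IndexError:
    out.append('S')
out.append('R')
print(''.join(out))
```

Execution trace: 'U' (except IndexError) → 'S' (outer except IndexError) → 'R' (after the try/except). Output: USR

Answer: USR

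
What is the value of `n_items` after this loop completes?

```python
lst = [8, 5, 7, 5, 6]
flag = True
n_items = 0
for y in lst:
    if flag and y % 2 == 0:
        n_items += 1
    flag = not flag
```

Count even values at even positions
`n_items` takes the values: 0 → 1 → 2

Answer: 2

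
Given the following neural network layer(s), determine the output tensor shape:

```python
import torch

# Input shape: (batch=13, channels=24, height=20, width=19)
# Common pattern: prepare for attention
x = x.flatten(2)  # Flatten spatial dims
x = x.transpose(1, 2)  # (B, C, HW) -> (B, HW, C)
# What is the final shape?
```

Input: (13, 24, 20, 19) -> after flatten(2): (13, 24, 380) -> Output: (13, 380, 24)

Answer: (13, 380, 24)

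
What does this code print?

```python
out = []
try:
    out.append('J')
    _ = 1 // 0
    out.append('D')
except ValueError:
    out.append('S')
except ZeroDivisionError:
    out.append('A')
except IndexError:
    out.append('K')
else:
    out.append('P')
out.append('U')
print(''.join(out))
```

Execution trace: 'J' (try body) → 'A' (except ZeroDivisionError) → 'U' (after the try/except). Output: JAU

Answer: JAU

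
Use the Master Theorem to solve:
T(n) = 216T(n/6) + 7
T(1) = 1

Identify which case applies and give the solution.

a=216, b=6, f(n)=7. log_6(216) = 3. Since c=0 < 3, Case 1 applies: T(n) = Θ(n^log_b(a)) = O(n^3).

Answer: O(n^3) - Case 1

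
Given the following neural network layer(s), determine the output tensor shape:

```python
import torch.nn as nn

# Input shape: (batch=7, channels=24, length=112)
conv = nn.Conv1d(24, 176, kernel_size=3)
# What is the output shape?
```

Input: (7, 24, 112) -> Output: (7, 176, 110)

Answer: (7, 176, 110)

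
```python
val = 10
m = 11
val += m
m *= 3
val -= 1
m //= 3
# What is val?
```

Trace:
`val = 10` → val = 10
`m = 11` → m = 11
`val += m` → val = 21
`m *= 3` → m = 33
`val -= 1` → val = 20
`m //= 3` → m = 11
So val = 20

Answer: 20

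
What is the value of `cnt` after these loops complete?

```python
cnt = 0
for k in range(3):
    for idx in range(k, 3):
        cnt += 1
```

Upper triangle: 3 + 2 + ... + 1
`cnt` takes the values: 0 → 1 → 2 → 3 → 4 → 5 → 6

Answer: 6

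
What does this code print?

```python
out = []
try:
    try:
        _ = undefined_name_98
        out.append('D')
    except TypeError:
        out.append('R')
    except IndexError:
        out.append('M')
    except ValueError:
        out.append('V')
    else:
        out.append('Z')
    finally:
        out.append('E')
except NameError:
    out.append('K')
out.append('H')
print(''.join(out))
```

Execution trace: 'E' (finally) → 'K' (outer except NameError) → 'H' (after the try/except). Output: EKH

Answer: EKH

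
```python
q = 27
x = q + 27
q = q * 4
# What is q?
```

Trace:
`q = 27` → q = 27
`x = q + 27` → x = 54
`q = q * 4` → q = 108
So q = 108

Answer: 108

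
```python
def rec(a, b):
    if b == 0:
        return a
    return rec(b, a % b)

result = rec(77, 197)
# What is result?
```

rec(77, 197) -> rec(197, 77) -> rec(77, 43) -> rec(43, 34) -> rec(34, 9) -> rec(9, 7) -> rec(7, 2) -> rec(2, 1) -> rec(1, 0) -> 1

Answer: 1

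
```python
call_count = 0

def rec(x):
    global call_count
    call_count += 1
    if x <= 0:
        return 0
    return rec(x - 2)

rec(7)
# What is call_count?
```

Linear recursion stepping by 2: 5 calls from x=7 down to ≤0.

Answer: 5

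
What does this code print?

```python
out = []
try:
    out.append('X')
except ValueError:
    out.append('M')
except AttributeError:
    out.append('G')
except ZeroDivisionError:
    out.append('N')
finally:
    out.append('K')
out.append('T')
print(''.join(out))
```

Execution trace: 'X' (try body, no exception) → 'K' (finally) → 'T' (after the try/except). Output: XKT

Answer: XKT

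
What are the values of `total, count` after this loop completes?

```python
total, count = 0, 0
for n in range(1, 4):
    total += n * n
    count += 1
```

Sum of squares and count
`total, count` takes the values: (0, 0) → (1, 0) → (1, 1) → (5, 1) → (5, 2) → (14, 2) → (14, 3)

Answer: 14, 3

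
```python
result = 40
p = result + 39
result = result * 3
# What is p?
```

Trace:
`result = 40` → result = 40
`p = result + 39` → p = 79
`result = result * 3` → result = 120
So p = 79

Answer: 79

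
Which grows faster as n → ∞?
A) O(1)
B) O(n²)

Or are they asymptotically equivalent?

O(1) vs O(n²): Higher order terms dominate.

Answer: B) O(n²) grows faster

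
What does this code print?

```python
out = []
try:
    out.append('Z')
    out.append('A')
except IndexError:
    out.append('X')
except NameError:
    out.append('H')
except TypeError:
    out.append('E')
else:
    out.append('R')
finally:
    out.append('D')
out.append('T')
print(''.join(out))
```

Execution trace: 'Z' (try body) → 'A' (try body, no exception) → 'R' (else) → 'D' (finally) → 'T' (after the try/except). Output: ZARDT

Answer: ZARDT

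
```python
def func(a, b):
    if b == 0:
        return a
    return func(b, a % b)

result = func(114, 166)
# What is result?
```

func(114, 166) -> func(166, 114) -> func(114, 52) -> func(52, 10) -> func(10, 2) -> func(2, 0) -> 2

Answer: 2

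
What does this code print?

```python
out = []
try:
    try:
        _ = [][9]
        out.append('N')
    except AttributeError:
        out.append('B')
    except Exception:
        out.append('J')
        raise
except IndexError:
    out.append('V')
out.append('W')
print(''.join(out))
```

Execution trace: 'J' (inner except Exception) → 'V' (outer except IndexError) → 'W' (after the try/except). Output: JVW

Answer: JVW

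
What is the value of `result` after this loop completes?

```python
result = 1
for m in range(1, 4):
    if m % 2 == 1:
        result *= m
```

Product of odd numbers 1 to 3
`result` takes the values: 1 → 3

Answer: 3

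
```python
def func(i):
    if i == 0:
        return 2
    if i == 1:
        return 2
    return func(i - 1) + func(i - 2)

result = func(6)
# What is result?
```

Build up from base cases: func(0)=2, func(1)=2, func(2)=4, func(3)=6, func(4)=10, func(5)=16, func(6)=26

Answer: 26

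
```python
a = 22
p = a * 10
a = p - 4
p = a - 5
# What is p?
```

Trace:
`a = 22` → a = 22
`p = a * 10` → p = 220
`a = p - 4` → a = 216
`p = a - 5` → p = 211
So p = 211

Answer: 211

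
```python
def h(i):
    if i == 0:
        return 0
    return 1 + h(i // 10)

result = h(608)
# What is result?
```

Count of digits of 608: 3

Answer: 3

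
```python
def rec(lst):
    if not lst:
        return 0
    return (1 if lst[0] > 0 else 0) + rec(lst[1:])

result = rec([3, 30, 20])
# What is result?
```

Count of positive elements in [3, 30, 20] = 3

Answer: 3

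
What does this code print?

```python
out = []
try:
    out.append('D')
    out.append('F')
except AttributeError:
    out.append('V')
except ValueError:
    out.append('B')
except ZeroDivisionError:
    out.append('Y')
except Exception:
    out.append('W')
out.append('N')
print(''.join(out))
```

Execution trace: 'D' (try body) → 'F' (try body, no exception) → 'N' (after the try/except). Output: DFN

Answer: DFN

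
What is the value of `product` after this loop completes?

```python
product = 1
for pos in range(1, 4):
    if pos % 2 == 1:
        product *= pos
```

Product of odd numbers 1 to 3
`product` takes the values: 1 → 3

Answer: 3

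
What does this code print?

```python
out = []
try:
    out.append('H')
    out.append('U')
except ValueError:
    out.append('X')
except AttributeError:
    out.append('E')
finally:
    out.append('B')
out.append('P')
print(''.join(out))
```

Execution trace: 'H' (try body) → 'U' (try body, no exception) → 'B' (finally) → 'P' (after the try/except). Output: HUBP

Answer: HUBP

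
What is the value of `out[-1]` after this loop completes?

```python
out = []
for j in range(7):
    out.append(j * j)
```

Last element of squares 0 to 6
`out` takes the values: [] → [0] → [0, 1] → [0, 1, 4] → [0, 1, 4, 9] → [0, 1, 4, 9, 16] → [0, 1, 4, 9, 16, 25] → [0, 1, 4, 9, 16, 25, 36]
So `out[-1]` = 36

Answer: 36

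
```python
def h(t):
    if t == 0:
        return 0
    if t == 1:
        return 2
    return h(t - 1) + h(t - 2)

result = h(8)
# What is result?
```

Build up from base cases: h(0)=0, h(1)=2, h(2)=2, h(3)=4, h(4)=6, h(5)=10, h(6)=16, ..., h(8)=42

Answer: 42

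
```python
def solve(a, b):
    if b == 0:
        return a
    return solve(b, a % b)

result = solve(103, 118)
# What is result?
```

solve(103, 118) -> solve(118, 103) -> solve(103, 15) -> solve(15, 13) -> solve(13, 2) -> solve(2, 1) -> solve(1, 0) -> 1

Answer: 1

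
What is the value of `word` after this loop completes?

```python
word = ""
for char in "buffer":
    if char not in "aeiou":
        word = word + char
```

Remove vowels from 'buffer'
`word` takes the values: "" → "b" → "bf" → "bff" → "bffr"

Answer: "bffr"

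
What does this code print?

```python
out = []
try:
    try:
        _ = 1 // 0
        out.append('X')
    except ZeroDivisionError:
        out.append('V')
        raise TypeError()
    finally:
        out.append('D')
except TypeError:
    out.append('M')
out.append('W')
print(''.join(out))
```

Execution trace: 'V' (inner except ZeroDivisionError) → 'D' (inner finally) → 'M' (outer except TypeError) → 'W' (after the try/except). Output: VDMW

Answer: VDMW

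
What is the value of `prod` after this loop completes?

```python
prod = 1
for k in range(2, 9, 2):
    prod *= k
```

Product of even numbers 2 to 8
`prod` takes the values: 1 → 2 → 8 → 48 → 384

Answer: 384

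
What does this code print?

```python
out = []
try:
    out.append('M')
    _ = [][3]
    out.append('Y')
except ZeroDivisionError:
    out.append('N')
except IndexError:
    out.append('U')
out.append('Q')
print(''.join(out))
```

Execution trace: 'M' (try body) → 'U' (except IndexError) → 'Q' (after the try/except). Output: MUQ

Answer: MUQ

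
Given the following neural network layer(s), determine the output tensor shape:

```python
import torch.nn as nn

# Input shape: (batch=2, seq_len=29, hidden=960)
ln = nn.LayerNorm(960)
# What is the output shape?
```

Input: (2, 29, 960) -> Output: (2, 29, 960)

Answer: (2, 29, 960)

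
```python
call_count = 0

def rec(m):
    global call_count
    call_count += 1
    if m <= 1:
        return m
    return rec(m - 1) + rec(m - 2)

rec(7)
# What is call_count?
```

Calls(m) = 1 + Calls(m-1) + Calls(m-2); Calls(0)=Calls(1)=1. For m=7 this gives 41.

Answer: 41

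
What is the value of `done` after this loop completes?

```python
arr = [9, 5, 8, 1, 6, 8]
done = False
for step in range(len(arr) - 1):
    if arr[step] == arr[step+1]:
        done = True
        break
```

Check consecutive duplicates in [9, 5, 8, 1, 6, 8]
`done` takes the values: False

Answer: False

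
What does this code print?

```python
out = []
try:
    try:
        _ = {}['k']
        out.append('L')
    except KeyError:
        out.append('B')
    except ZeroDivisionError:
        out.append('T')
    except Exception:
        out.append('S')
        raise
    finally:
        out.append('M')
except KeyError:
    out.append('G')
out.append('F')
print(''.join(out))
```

Execution trace: 'B' (except KeyError) → 'M' (finally) → 'F' (after the try/except). Output: BMF

Answer: BMF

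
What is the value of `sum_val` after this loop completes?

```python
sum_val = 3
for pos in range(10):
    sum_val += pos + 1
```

Start at 3, add 1 to 10 = 58
`sum_val` takes the values: 3 → 4 → 6 → 9 → 13 → 18 → 24 → 31 → 39 → 48 → 58

Answer: 58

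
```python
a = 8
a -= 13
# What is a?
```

Trace:
`a = 8` → a = 8
`a -= 13` → a = -5
So a = -5

Answer: -5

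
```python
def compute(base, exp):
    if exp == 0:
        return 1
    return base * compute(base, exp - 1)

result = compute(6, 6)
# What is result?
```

compute(6, 6) = 6 * 6 * 6 * 6 * 6 * 6 = 46656

Answer: 46656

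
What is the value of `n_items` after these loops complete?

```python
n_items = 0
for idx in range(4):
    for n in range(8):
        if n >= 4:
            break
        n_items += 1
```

Inner breaks at 4, outer runs 4 times
`n_items` takes the values: 0 → 1 → 2 → 3 → 4 → 5 → 6 → 7 → 8 → 9 → 10 → 11 → 12 → 13 → 14 → 15 → 16

Answer: 16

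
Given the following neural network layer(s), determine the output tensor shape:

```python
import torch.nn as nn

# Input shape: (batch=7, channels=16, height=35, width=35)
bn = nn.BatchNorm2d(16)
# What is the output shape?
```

Input: (7, 16, 35, 35) -> Output: (7, 16, 35, 35)

Answer: (7, 16, 35, 35)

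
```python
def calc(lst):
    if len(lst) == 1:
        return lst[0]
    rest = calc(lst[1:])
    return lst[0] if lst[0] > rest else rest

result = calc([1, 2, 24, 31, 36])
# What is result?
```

Recursive max over [1, 2, 24, 31, 36] = 36

Answer: 36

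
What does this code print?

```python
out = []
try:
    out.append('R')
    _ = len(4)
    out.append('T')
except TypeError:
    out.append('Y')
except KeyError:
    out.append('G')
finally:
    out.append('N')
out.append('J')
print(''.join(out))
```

Execution trace: 'R' (try body) → 'Y' (except TypeError) → 'N' (finally) → 'J' (after the try/except). Output: RYNJ

Answer: RYNJ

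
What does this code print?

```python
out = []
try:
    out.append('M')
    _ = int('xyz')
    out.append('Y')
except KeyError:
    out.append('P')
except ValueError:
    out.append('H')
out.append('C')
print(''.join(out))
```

Execution trace: 'M' (try body) → 'H' (except ValueError) → 'C' (after the try/except). Output: MHC

Answer: MHC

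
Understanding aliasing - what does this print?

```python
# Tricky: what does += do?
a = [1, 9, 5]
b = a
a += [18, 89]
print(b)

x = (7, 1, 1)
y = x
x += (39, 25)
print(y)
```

Key concept: += behavior differs for mutable vs immutable.
Step by step:
`a = [1, 9, 5]` → a = [1, 9, 5]
`b = a` → b = [1, 9, 5] (same object as a)
`a += [18, 89]` → a = [1, 9, 5, 18, 89] (same object as b); b = [1, 9, 5, 18, 89] (same object as a)
`print(b)` → prints [1, 9, 5, 18, 89]
`x = (7, 1, 1)` → x = (7, 1, 1)
`y = x` → y = (7, 1, 1)
`x += (39, 25)` → x = (7, 1, 1, 39, 25)
`print(y)` → prints (7, 1, 1)

Answer:
[1, 9, 5, 18, 89]
(7, 1, 1)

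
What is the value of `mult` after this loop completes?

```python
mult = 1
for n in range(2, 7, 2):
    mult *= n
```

Product of even numbers 2 to 6
`mult` takes the values: 1 → 2 → 8 → 48

Answer: 48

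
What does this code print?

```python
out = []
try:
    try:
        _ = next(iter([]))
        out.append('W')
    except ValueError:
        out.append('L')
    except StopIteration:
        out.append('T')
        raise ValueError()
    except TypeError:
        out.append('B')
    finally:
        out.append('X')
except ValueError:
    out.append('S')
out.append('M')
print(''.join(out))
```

Execution trace: 'T' (inner except StopIteration) → 'X' (inner finally) → 'S' (outer except ValueError) → 'M' (after the try/except). Output: TXSM

Answer: TXSM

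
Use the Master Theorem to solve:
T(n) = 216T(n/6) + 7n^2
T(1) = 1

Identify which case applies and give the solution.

a=216, b=6, f(n)=7n^2. log_6(216) = 3. Since c=2 < 3, Case 1 applies: T(n) = Θ(n^log_b(a)) = O(n^3).

Answer: O(n^3) - Case 1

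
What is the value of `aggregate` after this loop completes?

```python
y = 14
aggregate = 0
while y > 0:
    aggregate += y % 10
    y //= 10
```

Sum digits of 14
`aggregate` takes the values: 0 → 4 → 5

Answer: 5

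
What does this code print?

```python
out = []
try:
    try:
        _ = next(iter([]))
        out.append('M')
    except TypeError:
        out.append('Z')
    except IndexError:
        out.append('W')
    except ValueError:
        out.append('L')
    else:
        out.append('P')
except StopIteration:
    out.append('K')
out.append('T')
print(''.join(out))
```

Execution trace: 'K' (outer except StopIteration) → 'T' (after the try/except). Output: KT

Answer: KT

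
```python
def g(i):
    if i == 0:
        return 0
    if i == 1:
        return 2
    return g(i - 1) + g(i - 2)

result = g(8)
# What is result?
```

Build up from base cases: g(0)=0, g(1)=2, g(2)=2, g(3)=4, g(4)=6, g(5)=10, g(6)=16, ..., g(8)=42

Answer: 42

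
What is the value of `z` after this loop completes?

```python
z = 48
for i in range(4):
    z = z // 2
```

Halve 4 times: 48 // 2^4 = 3
`z` takes the values: 48 → 24 → 12 → 6 → 3

Answer: 3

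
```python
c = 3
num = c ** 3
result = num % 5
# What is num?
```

Trace:
`c = 3` → c = 3
`num = c ** 3` → num = 27
`result = num % 5` → result = 2
So num = 27

Answer: 27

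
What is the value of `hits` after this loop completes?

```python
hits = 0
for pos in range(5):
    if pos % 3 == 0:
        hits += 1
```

Count numbers divisible by 3 in range(5)
`hits` takes the values: 0 → 1 → 2

Answer: 2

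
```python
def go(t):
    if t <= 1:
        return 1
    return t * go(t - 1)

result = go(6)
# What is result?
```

go(6) = 6 * 5 * 4 * 3 * 2 * 1 = 720

Answer: 720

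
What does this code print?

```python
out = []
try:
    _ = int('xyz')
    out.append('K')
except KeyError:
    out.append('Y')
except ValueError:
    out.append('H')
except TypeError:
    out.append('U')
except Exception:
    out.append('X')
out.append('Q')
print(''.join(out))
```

Execution trace: 'H' (except ValueError) → 'Q' (after the try/except). Output: HQ

Answer: HQ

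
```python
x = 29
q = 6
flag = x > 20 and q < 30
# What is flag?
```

Trace:
`x = 29` → x = 29
`q = 6` → q = 6
`flag = x > 20 and q < 30` → flag = True
So flag = True

Answer: True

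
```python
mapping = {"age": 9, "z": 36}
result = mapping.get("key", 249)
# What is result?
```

Trace:
`mapping = {"age": 9, "z": 36}` → mapping = {'age': 9, 'z': 36}
`result = mapping.get("key", 249)` → result = 249
So result = 249

Answer: 249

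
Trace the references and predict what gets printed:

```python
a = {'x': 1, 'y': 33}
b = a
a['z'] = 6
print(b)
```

Key concept: dict aliasing.
Step by step:
`a = {'x': 1, 'y': 33}` → a = {'x': 1, 'y': 33}
`b = a` → b = {'x': 1, 'y': 33} (same object as a)
`a['z'] = 6` → a = {'x': 1, 'y': 33, 'z': 6} (same object as b); b = {'x': 1, 'y': 33, 'z': 6} (same object as a)
`print(b)` → prints {'x': 1, 'y': 33, 'z': 6}

Answer: {'x': 1, 'y': 33, 'z': 6}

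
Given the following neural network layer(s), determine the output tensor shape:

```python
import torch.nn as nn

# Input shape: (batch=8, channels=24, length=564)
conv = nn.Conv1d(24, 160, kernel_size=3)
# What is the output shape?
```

Input: (8, 24, 564) -> Output: (8, 160, 562)

Answer: (8, 160, 562)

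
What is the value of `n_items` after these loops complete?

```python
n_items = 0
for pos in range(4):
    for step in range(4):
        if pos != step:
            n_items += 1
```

4² - 4 (exclude diagonal)
`n_items` takes the values: 0 → 1 → 2 → 3 → 4 → 5 → 6 → 7 → 8 → 9 → 10 → 11 → 12

Answer: 12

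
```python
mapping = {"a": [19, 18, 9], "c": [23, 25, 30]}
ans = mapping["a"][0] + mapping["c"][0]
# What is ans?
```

Trace:
`mapping = {"a": [19, 18, 9], "c": [23, 25, 30]}` → mapping = {'a': [19, 18, 9], 'c': [23, 25, 30]}
`ans = mapping["a"][0] + mapping["c"][0]` → ans = 42
So ans = 42

Answer: 42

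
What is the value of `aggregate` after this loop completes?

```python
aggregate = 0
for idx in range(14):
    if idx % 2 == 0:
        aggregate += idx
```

Sum of even numbers 0 to 13
`aggregate` takes the values: 0 → 2 → 6 → 12 → 20 → 30 → 42

Answer: 42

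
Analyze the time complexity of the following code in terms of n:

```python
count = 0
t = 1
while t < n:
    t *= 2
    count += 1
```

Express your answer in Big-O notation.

Each loop level contributes: log n. Multiplying the contributions gives O(log n).

Answer: O(log n)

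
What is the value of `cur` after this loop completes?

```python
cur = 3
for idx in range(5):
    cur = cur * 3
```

Multiply by 3, 5 times: 3 * 3^5 = 729
`cur` takes the values: 3 → 9 → 27 → 81 → 243 → 729

Answer: 729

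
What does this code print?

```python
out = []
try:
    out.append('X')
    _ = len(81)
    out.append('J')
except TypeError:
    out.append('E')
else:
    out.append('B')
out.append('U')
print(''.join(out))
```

Execution trace: 'X' (try body) → 'E' (except TypeError) → 'U' (after the try/except). Output: XEU

Answer: XEU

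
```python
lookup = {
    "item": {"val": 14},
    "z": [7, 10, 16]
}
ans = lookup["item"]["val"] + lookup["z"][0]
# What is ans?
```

Trace:
`lookup = { ...` → lookup = {'item': {'val': 14}, 'z': [7, 10, 16]}
`ans = lookup["item"]["val"] + lookup["z"][0]` → ans = 21
So ans = 21

Answer: 21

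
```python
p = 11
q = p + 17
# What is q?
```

Trace:
`p = 11` → p = 11
`q = p + 17` → q = 28
So q = 28

Answer: 28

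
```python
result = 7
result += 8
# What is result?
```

Trace:
`result = 7` → result = 7
`result += 8` → result = 15
So result = 15

Answer: 15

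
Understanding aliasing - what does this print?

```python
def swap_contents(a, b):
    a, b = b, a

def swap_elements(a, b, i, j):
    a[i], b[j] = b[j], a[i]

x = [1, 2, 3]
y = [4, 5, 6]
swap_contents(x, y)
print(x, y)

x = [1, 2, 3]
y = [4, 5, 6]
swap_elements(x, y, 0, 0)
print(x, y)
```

Key concept: parameter rebinding vs mutation.
Step by step:
`x = [1, 2, 3]` → x = [1, 2, 3]
`y = [4, 5, 6]` → y = [4, 5, 6]
`swap_contents(x, y)` → no visible change to tracked variables
`print(x, y)` → prints [1, 2, 3] [4, 5, 6]
`x = [1, 2, 3]` → x = [1, 2, 3]
`y = [4, 5, 6]` → y = [4, 5, 6]
`swap_elements(x, y, 0, 0)` → x = [4, 2, 3]; y = [1, 5, 6]
`print(x, y)` → prints [4, 2, 3] [1, 5, 6]

Answer:
[1, 2, 3] [4, 5, 6]
[4, 2, 3] [1, 5, 6]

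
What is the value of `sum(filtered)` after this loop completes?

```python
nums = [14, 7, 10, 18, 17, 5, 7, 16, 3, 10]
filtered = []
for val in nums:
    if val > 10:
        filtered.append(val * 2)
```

Sum of doubled values > 10
`filtered` takes the values: [] → [28] → [28, 36] → [28, 36, 34] → [28, 36, 34, 32]
So `sum(filtered)` = 130

Answer: 130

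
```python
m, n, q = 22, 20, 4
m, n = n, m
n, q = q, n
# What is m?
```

Trace:
`m, n, q = 22, 20, 4` → m = 22; n = 20; q = 4
`m, n = n, m` → m = 20; n = 22
`n, q = q, n` → n = 4; q = 22
So m = 20

Answer: 20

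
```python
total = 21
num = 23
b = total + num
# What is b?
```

Trace:
`total = 21` → total = 21
`num = 23` → num = 23
`b = total + num` → b = 44
So b = 44

Answer: 44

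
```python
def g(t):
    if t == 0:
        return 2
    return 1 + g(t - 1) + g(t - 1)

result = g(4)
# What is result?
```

g(t) = 1 + 2·g(t-1), g(0)=2. Closed form: (2+1)·2^4 - 1 = 47.

Answer: 47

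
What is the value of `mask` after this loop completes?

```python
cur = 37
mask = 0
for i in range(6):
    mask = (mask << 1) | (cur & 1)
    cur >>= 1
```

Reverse lowest 6 bits of 37
`mask` takes the values: 0 → 1 → 2 → 5 → 10 → 20 → 41

Answer: 41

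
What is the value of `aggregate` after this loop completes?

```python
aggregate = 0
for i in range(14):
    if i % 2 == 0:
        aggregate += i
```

Sum of even numbers 0 to 13
`aggregate` takes the values: 0 → 2 → 6 → 12 → 20 → 30 → 42

Answer: 42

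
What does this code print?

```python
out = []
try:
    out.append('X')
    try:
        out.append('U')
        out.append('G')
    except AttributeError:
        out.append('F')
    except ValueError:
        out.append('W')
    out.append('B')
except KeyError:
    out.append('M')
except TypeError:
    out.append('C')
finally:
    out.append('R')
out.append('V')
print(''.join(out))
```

Execution trace: 'X' (try body) → 'U' (inner try body) → 'G' (inner try body, no exception) → 'B' (try body, no exception) → 'R' (finally) → 'V' (after the try/except). Output: XUGBRV

Answer: XUGBRV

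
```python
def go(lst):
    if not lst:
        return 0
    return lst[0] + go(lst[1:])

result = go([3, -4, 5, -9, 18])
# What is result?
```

3 + (-4) + 5 + (-9) + 18 + 0 = 13

Answer: 13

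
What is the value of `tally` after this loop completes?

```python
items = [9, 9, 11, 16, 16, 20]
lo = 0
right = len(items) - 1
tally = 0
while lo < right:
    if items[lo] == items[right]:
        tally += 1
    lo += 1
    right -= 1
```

Count matching pairs from ends
`tally` takes the values: 0

Answer: 0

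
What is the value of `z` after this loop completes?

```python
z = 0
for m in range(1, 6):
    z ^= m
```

XOR of 1 to 5
`z` takes the values: 0 → 1 → 3 → 0 → 4 → 1

Answer: 1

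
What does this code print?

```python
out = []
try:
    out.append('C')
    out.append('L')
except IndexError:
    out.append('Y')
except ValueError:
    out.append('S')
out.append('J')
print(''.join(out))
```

Execution trace: 'C' (try body) → 'L' (try body, no exception) → 'J' (after the try/except). Output: CLJ

Answer: CLJ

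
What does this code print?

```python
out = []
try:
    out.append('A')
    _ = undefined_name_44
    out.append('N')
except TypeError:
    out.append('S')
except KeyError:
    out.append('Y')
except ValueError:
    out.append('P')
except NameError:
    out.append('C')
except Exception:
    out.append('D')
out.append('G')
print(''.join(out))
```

Execution trace: 'A' (try body) → 'C' (except NameError) → 'G' (after the try/except). Output: ACG

Answer: ACG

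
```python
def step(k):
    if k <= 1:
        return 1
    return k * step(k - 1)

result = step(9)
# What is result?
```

step(9) = 9 * 8 * 7 * 6 * 5 * 4 * 3 * 2 * 1 = 362880

Answer: 362880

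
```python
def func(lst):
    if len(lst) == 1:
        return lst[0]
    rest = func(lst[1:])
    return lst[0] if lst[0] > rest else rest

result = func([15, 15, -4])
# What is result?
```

Recursive max over [15, 15, -4] = 15

Answer: 15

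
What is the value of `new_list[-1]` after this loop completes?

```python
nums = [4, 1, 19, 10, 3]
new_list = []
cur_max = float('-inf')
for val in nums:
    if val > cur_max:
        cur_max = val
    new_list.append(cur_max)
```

Running max ends at 19
`new_list` takes the values: [] → [4] → [4, 4] → [4, 4, 19] → [4, 4, 19, 19] → [4, 4, 19, 19, 19]
So `new_list[-1]` = 19

Answer: 19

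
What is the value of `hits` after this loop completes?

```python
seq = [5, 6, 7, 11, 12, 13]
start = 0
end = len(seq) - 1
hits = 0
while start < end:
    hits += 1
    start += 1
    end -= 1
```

Iterations until pointers meet (list length 6)
`hits` takes the values: 0 → 1 → 2 → 3

Answer: 3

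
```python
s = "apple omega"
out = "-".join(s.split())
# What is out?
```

Trace:
`s = "apple omega"` → s = 'apple omega'
`out = "-".join(s.split())` → out = 'apple-omega'
So out = 'apple-omega'

Answer: 'apple-omega'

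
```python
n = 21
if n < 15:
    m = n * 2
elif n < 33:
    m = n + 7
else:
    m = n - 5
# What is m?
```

Trace:
`n = 21` → n = 21
`if n < 15: ...` → n < 15 is False, n < 33 is True → m = 28
So m = 28

Answer: 28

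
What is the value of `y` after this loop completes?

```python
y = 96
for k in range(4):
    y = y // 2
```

Halve 4 times: 96 // 2^4 = 6
`y` takes the values: 96 → 48 → 24 → 12 → 6

Answer: 6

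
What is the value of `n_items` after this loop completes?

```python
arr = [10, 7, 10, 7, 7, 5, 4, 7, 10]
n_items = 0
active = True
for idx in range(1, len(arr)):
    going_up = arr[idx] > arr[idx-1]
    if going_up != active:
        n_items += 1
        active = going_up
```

Count direction changes in [10, 7, 10, 7, 7, 5, 4, 7, 10]
`n_items` takes the values: 0 → 1 → 2 → 3 → 4

Answer: 4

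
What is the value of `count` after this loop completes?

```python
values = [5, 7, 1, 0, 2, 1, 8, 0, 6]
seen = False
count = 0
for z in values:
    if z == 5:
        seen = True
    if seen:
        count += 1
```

Count elements after first 5 in [5, 7, 1, 0, 2, 1, 8, 0, 6]
`count` takes the values: 0 → 1 → 2 → 3 → 4 → 5 → 6 → 7 → 8 → 9

Answer: 9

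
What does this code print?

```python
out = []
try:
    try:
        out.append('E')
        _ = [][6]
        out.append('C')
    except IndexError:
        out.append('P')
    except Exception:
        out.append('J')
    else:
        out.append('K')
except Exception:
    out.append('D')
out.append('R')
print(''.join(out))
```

Execution trace: 'E' (inner try body) → 'P' (inner except IndexError) → 'R' (after the try/except). Output: EPR

Answer: EPR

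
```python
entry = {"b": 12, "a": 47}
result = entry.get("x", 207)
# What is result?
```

Trace:
`entry = {"b": 12, "a": 47}` → entry = {'b': 12, 'a': 47}
`result = entry.get("x", 207)` → result = 207
So result = 207

Answer: 207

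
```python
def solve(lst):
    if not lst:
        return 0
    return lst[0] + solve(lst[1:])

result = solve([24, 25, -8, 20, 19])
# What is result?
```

24 + 25 + (-8) + 20 + 19 + 0 = 80

Answer: 80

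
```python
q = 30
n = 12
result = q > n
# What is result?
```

Trace:
`q = 30` → q = 30
`n = 12` → n = 12
`result = q > n` → result = True
So result = True

Answer: True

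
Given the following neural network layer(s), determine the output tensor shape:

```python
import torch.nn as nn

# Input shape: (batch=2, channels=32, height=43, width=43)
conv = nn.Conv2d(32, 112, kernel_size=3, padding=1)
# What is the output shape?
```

Input: (2, 32, 43, 43) -> Output: (2, 112, 43, 43)

Answer: (2, 112, 43, 43)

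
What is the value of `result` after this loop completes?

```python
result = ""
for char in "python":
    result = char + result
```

Reverse 'python'
`result` takes the values: "" → "p" → "yp" → "typ" → "htyp" → "ohtyp" → "nohtyp"

Answer: "nohtyp"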